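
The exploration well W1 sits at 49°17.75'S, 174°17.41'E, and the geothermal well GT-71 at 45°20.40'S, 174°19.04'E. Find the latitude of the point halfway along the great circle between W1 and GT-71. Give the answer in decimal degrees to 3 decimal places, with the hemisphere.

W1: φ = -49.29583°, λ = +174.29017°
GT-71: φ = -45.34000°, λ = +174.31733°
Bx = cos φ₂ cos Δλ = 0.702898,  By = cos φ₂ sin Δλ = 0.000333
φₘ = atan2(sin φ₁ + sin φ₂, √((cos φ₁ + Bx)² + By²)) = -47.31792°
λₘ = λ₁ + atan2(By, cos φ₁ + Bx) = 174.30426°

47.318°S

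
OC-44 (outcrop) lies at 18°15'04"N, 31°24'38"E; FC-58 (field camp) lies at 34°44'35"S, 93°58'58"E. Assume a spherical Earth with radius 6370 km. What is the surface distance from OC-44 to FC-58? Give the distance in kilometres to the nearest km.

8847 km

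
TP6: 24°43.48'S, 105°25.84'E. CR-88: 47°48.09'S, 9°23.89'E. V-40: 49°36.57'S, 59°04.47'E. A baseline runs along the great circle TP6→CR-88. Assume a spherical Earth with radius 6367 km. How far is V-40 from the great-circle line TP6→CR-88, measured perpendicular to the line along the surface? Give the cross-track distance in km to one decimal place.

TP6: φ = -24.72467°, λ = +105.43067°
CR-88: φ = -47.80150°, λ = +9.39817°
V-40: φ = -49.60950°, λ = +59.07450°
δ₁₃ = central angle TP6→V-40 = 0.760061 rad  (haversine)
θ₁₃ = bearing TP6→V-40 = 222.891°,  θ₁₂ = bearing TP6→CR-88 = 223.560°
dₓₜ = R·arcsin(sin δ₁₃ · sin(θ₁₃ − θ₁₂)) = 6367·arcsin(0.68897·sin(-0.669°)) = -51.182 km
|dₓₜ| = 51.182 km

51.2 km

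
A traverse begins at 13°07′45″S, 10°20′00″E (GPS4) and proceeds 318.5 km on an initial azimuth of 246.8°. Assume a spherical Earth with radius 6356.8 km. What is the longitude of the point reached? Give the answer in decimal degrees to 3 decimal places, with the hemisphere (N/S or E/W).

7.611°E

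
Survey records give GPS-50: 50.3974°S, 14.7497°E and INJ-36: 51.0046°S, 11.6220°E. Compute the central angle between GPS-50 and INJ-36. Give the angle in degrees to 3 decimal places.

Δφ = -0.6072°,  Δλ = -3.1277°
a = sin²(Δφ/2) + cos φ₁ cos φ₂ sin²(Δλ/2) = 0.000327
c = 2·arcsin(√a) = 0.036159 rad = 2.0718°

2.072°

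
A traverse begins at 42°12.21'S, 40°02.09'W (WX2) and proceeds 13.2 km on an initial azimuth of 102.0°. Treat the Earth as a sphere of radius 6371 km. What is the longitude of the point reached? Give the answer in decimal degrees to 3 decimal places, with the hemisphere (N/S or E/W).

39.878°W

WX2: φ = -42.20350°, λ = -40.03483°
δ = d/R = 13.2/6371 = 0.002072 rad
φ₂ = arcsin(sin φ₁ cos δ + cos φ₁ sin δ cos θ)
   = arcsin(-0.67177·1.00000 + 0.74076·0.00207·-0.20791) = -42.22807°
λ₂ = λ₁ + atan2(sin θ sin δ cos φ₁, cos δ − sin φ₁ sin φ₂) = -39.87802°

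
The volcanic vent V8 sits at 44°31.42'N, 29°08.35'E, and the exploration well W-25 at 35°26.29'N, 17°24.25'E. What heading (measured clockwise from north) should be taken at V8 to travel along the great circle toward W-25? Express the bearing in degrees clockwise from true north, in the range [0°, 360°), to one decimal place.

V8: φ = +44.52367°, λ = +29.13917°
W-25: φ = +35.43817°, λ = +17.40417°
Δλ = -11.7350°
y = sin Δλ · cos φ₂ = -0.165707
x = cos φ₁ sin φ₂ − sin φ₁ cos φ₂ cos Δλ = -0.145967
θ = atan2(y, x) = -131.3761° → 228.6239° (mod 360°)

228.6°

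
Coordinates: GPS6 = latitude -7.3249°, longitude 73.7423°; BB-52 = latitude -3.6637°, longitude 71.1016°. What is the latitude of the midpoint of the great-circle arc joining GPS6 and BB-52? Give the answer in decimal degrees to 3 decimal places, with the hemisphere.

Bx = cos φ₂ cos Δλ = 0.996897,  By = cos φ₂ sin Δλ = -0.045978
φₘ = atan2(sin φ₁ + sin φ₂, √((cos φ₁ + Bx)² + By²)) = -5.49575°
λₘ = λ₁ + atan2(By, cos φ₁ + Bx) = 72.41789°

5.496°S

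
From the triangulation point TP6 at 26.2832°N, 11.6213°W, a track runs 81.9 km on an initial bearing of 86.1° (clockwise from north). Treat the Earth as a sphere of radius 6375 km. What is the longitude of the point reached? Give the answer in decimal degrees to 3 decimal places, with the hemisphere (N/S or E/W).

δ = d/R = 81.9/6375 = 0.012847 rad
φ₂ = arcsin(sin φ₁ cos δ + cos φ₁ sin δ cos θ)
   = arcsin(0.44281·0.99992 + 0.89662·0.01285·0.06802) = 26.33094°
λ₂ = λ₁ + atan2(sin θ sin δ cos φ₁, cos δ − sin φ₁ sin φ₂) = -10.80190°

10.802°W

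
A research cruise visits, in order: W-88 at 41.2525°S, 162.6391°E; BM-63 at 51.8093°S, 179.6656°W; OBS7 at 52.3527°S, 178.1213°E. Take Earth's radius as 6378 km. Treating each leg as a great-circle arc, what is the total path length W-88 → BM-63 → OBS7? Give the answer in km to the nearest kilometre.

W-88→BM-63: c = 0.279908 rad, d = 1785.25 km
BM-63→OBS7: c = 0.025561 rad, d = 163.03 km
Total = 1785.25 + 163.03 = 1948.28 km

1948 km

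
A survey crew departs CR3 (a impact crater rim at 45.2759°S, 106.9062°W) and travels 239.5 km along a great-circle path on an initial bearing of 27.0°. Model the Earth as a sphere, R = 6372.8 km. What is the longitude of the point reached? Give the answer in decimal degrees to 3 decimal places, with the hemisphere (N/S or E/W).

105.562°W

δ = d/R = 239.5/6372.8 = 0.037582 rad
φ₂ = arcsin(sin φ₁ cos δ + cos φ₁ sin δ cos θ)
   = arcsin(-0.71050·0.99929 + 0.70369·0.03757·0.89101) = -43.34927°
λ₂ = λ₁ + atan2(sin θ sin δ cos φ₁, cos δ − sin φ₁ sin φ₂) = -105.56208°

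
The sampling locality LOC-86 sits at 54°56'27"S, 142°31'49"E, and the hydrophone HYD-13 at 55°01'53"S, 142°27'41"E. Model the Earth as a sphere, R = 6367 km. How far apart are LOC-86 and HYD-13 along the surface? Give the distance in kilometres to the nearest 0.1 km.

11.0 km

LOC-86: φ = -54.94083°, λ = +142.53028°
HYD-13: φ = -55.03139°, λ = +142.46139°
Δφ = -0.0906°,  Δλ = -0.0689°
a = sin²(Δφ/2) + cos φ₁ cos φ₂ sin²(Δλ/2) = 0.000001
c = 2·arcsin(√a) = 0.001724 rad = 0.0988°
d = R·c = 6367 × 0.001724 = 11.0 km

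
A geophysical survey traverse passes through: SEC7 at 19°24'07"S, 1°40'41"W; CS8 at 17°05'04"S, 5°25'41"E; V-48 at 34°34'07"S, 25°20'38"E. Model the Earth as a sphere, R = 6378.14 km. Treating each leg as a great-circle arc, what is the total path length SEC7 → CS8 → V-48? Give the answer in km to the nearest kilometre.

SEC7: φ = -19.40194°, λ = -1.67806°
CS8: φ = -17.08444°, λ = +5.42806°
V-48: φ = -34.56861°, λ = +25.34389°
SEC7→CS8: c = 0.124525 rad, d = 794.24 km
CS8→V-48: c = 0.435341 rad, d = 2776.67 km
Total = 794.24 + 2776.67 = 3570.91 km

3571 km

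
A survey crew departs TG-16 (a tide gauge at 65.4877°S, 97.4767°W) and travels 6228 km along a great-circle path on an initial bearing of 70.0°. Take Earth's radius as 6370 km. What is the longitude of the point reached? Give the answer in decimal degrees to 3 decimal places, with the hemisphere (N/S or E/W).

δ = d/R = 6228/6370 = 0.977708 rad
φ₂ = arcsin(sin φ₁ cos δ + cos φ₁ sin δ cos θ)
   = arcsin(-0.90987·0.55892 + 0.41489·0.82922·0.34202) = -23.00949°
λ₂ = λ₁ + atan2(sin θ sin δ cos φ₁, cos δ − sin φ₁ sin φ₂) = -39.63692°

39.637°W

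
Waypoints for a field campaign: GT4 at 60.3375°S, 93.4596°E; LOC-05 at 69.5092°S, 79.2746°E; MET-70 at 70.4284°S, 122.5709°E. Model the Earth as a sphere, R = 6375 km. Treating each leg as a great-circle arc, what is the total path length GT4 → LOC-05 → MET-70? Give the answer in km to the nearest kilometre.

2832 km

GT4→LOC-05: c = 0.190377 rad, d = 1213.65 km
LOC-05→MET-70: c = 0.253844 rad, d = 1618.26 km
Total = 1213.65 + 1618.26 = 2831.91 km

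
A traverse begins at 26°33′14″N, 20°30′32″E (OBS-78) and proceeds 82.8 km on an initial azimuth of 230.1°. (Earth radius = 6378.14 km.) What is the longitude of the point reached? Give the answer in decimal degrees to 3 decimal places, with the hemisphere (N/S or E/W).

OBS-78: φ = +26.55389°, λ = +20.50889°
δ = d/R = 82.8/6378.14 = 0.012982 rad
φ₂ = arcsin(sin φ₁ cos δ + cos φ₁ sin δ cos θ)
   = arcsin(0.44704·0.99992 + 0.89451·0.01298·-0.64145) = 26.07537°
λ₂ = λ₁ + atan2(sin θ sin δ cos φ₁, cos δ − sin φ₁ sin φ₂) = 19.87361°

19.874°E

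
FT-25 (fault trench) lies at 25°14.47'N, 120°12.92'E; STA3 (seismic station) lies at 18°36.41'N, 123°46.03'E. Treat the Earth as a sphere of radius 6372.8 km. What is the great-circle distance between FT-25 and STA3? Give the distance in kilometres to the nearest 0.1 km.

FT-25: φ = +25.24117°, λ = +120.21533°
STA3: φ = +18.60683°, λ = +123.76717°
Δφ = -6.6343°,  Δλ = 3.5518°
a = sin²(Δφ/2) + cos φ₁ cos φ₂ sin²(Δλ/2) = 0.004171
c = 2·arcsin(√a) = 0.129264 rad = 7.4063°
d = R·c = 6372.8 × 0.129264 = 823.8 km

823.8 km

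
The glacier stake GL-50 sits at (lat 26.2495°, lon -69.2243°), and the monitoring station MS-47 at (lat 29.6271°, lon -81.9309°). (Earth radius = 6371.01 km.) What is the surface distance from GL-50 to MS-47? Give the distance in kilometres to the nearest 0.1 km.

1302.7 km

Δφ = 3.3776°,  Δλ = -12.7066°
a = sin²(Δφ/2) + cos φ₁ cos φ₂ sin²(Δλ/2) = 0.010415
c = 2·arcsin(√a) = 0.204467 rad = 11.7151°
d = R·c = 6371.01 × 0.204467 = 1302.7 km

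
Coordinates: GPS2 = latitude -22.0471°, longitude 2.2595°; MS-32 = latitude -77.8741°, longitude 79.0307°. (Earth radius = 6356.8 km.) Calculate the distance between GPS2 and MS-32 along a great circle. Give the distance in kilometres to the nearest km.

7289 km

Δφ = -55.8270°,  Δλ = 76.7712°
a = sin²(Δφ/2) + cos φ₁ cos φ₂ sin²(Δλ/2) = 0.294226
c = 2·arcsin(√a) = 1.146644 rad = 65.6978°
d = R·c = 6356.8 × 1.146644 = 7289.0 km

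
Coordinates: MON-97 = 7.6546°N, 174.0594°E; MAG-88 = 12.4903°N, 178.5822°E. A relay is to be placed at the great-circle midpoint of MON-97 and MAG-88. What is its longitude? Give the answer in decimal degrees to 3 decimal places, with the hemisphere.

176.304°E

Bx = cos φ₂ cos Δλ = 0.973292,  By = cos φ₂ sin Δλ = 0.076989
φₘ = atan2(sin φ₁ + sin φ₂, √((cos φ₁ + Bx)² + By²)) = 10.08014°
λₘ = λ₁ + atan2(By, cos φ₁ + Bx) = 176.30383°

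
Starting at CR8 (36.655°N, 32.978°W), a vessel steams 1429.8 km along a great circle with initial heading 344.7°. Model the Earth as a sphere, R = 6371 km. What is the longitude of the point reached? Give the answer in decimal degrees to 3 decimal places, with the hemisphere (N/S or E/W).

δ = d/R = 1429.8/6371 = 0.224423 rad
φ₂ = arcsin(sin φ₁ cos δ + cos φ₁ sin δ cos θ)
   = arcsin(0.59700·0.97492 + 0.80224·0.22254·0.96456) = 48.95824°
λ₂ = λ₁ + atan2(sin θ sin δ cos φ₁, cos δ − sin φ₁ sin φ₂) = -38.10906°

38.109°W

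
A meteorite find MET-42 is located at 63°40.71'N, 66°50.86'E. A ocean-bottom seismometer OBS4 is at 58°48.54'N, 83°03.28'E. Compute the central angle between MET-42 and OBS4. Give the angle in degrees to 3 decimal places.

9.154°

MET-42: φ = +63.67850°, λ = +66.84767°
OBS4: φ = +58.80900°, λ = +83.05467°
Δφ = -4.8695°,  Δλ = 16.2070°
a = sin²(Δφ/2) + cos φ₁ cos φ₂ sin²(Δλ/2) = 0.006368
c = 2·arcsin(√a) = 0.159765 rad = 9.1538°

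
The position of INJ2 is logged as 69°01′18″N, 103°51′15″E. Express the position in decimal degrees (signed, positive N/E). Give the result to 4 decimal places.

+69.0217°, +103.8542°

lat: 69.0217° N → +69.0217°
lon: 103.8542° E → +103.8542°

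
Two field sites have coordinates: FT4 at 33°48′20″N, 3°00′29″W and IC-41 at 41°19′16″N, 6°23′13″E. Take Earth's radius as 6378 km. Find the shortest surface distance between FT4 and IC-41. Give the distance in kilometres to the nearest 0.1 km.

1176.4 km

FT4: φ = +33.80556°, λ = -3.00806°
IC-41: φ = +41.32111°, λ = +6.38694°
Δφ = 7.5156°,  Δλ = 9.3950°
a = sin²(Δφ/2) + cos φ₁ cos φ₂ sin²(Δλ/2) = 0.008481
c = 2·arcsin(√a) = 0.184442 rad = 10.5678°
d = R·c = 6378 × 0.184442 = 1176.4 km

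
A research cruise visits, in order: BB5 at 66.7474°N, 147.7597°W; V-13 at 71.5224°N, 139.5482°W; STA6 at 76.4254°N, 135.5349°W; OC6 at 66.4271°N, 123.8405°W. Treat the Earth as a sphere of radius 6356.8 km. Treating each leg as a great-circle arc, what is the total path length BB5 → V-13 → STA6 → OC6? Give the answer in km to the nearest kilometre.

BB5→V-13: c = 0.097543 rad, d = 620.06 km
V-13→STA6: c = 0.087682 rad, d = 557.38 km
STA6→OC6: c = 0.185390 rad, d = 1178.48 km
Total = 620.06 + 557.38 + 1178.48 = 2355.92 km

2356 km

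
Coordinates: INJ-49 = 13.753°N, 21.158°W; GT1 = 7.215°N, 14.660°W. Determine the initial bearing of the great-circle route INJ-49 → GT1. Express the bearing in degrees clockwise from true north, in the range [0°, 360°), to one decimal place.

Δλ = 6.4980°
y = sin Δλ · cos φ₂ = 0.112272
x = cos φ₁ sin φ₂ − sin φ₁ cos φ₂ cos Δλ = -0.112347
θ = atan2(y, x) = 135.0190° → 135.0190° (mod 360°)

135.0°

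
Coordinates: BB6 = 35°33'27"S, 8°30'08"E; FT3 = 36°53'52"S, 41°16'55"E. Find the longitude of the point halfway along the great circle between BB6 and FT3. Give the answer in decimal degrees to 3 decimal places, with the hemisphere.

BB6: φ = -35.55750°, λ = +8.50222°
FT3: φ = -36.89778°, λ = +41.28194°
Bx = cos φ₂ cos Δλ = 0.672361,  By = cos φ₂ sin Δλ = 0.432970
φₘ = atan2(sin φ₁ + sin φ₂, √((cos φ₁ + Bx)² + By²)) = -37.36753°
λₘ = λ₁ + atan2(By, cos φ₁ + Bx) = 24.74767°

24.748°E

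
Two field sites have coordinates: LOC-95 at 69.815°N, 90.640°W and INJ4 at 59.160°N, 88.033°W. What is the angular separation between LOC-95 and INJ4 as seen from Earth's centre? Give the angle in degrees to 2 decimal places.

10.71°

Δφ = -10.6550°,  Δλ = 2.6070°
a = sin²(Δφ/2) + cos φ₁ cos φ₂ sin²(Δλ/2) = 0.008712
c = 2·arcsin(√a) = 0.186952 rad = 10.7116°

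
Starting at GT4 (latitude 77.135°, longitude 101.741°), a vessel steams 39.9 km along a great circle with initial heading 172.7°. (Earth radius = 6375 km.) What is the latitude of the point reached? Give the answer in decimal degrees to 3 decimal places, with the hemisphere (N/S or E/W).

δ = d/R = 39.9/6375 = 0.006259 rad
φ₂ = arcsin(sin φ₁ cos δ + cos φ₁ sin δ cos θ)
   = arcsin(0.97490·0.99998 + 0.22265·0.00626·-0.99189) = 76.77923°
λ₂ = λ₁ + atan2(sin θ sin δ cos φ₁, cos δ − sin φ₁ sin φ₂) = 101.94023°

76.779°N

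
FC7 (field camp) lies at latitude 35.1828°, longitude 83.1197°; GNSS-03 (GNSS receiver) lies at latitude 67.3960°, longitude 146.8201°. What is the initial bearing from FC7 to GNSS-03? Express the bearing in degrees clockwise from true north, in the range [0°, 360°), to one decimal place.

Δλ = 63.7004°
y = sin Δλ · cos φ₂ = 0.344575
x = cos φ₁ sin φ₂ − sin φ₁ cos φ₂ cos Δλ = 0.656412
θ = atan2(y, x) = 27.6966° → 27.6966° (mod 360°)

27.7°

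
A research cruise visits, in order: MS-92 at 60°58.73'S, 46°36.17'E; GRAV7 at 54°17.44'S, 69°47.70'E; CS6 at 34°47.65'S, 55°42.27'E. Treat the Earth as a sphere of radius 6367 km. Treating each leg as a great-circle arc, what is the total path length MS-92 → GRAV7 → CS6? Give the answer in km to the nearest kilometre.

3982 km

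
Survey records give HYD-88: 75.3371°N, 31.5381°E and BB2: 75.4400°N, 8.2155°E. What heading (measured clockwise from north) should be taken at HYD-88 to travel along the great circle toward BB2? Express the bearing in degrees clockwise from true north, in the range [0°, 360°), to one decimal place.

282.3°

Δλ = -23.3226°
y = sin Δλ · cos φ₂ = -0.099529
x = cos φ₁ sin φ₂ − sin φ₁ cos φ₂ cos Δλ = 0.021668
θ = atan2(y, x) = -77.7179° → 282.2821° (mod 360°)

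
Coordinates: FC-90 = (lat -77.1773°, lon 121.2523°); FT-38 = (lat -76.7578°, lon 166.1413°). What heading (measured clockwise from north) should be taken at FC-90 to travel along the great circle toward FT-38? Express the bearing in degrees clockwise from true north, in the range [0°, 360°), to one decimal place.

109.7°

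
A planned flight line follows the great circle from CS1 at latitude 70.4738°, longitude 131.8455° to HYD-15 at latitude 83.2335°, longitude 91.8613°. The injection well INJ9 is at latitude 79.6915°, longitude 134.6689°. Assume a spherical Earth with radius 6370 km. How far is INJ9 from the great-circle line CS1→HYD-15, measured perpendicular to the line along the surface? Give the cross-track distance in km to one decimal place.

δ₁₃ = central angle CS1→INJ9 = 0.161332 rad  (haversine)
θ₁₃ = bearing CS1→INJ9 = 3.146°,  θ₁₂ = bearing CS1→HYD-15 = 342.947°
dₓₜ = R·arcsin(sin δ₁₃ · sin(θ₁₃ − θ₁₂)) = 6370·arcsin(0.16063·sin(-339.801°)) = 353.476 km
|dₓₜ| = 353.476 km

353.5 km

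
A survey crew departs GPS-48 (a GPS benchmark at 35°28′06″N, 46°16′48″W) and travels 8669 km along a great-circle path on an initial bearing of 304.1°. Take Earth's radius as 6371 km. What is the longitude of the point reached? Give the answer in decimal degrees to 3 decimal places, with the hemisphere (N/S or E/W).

GPS-48: φ = +35.46833°, λ = -46.28000°
δ = d/R = 8669/6371 = 1.360697 rad
φ₂ = arcsin(sin φ₁ cos δ + cos φ₁ sin δ cos θ)
   = arcsin(0.58025·0.20856 + 0.81444·0.97801·0.56064) = 34.58164°
λ₂ = λ₁ + atan2(sin θ sin δ cos φ₁, cos δ − sin φ₁ sin φ₂) = -146.65719°

146.657°W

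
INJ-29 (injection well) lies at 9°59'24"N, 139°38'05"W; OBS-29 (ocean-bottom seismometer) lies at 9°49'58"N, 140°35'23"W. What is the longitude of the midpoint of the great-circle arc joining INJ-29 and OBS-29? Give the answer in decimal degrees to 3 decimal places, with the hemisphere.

INJ-29: φ = +9.99000°, λ = -139.63472°
OBS-29: φ = +9.83278°, λ = -140.58972°
Bx = cos φ₂ cos Δλ = 0.985173,  By = cos φ₂ sin Δλ = -0.016422
φₘ = atan2(sin φ₁ + sin φ₂, √((cos φ₁ + Bx)² + By²)) = 9.91173°
λₘ = λ₁ + atan2(By, cos φ₁ + Bx) = -140.11234°

140.112°W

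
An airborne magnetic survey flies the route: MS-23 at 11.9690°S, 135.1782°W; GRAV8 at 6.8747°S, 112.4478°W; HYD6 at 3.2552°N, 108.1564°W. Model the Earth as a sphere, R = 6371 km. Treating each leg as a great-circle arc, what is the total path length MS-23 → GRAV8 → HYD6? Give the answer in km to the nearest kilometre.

3779 km

MS-23→GRAV8: c = 0.401136 rad, d = 2555.64 km
GRAV8→HYD6: c = 0.191958 rad, d = 1222.96 km
Total = 2555.64 + 1222.96 = 3778.61 km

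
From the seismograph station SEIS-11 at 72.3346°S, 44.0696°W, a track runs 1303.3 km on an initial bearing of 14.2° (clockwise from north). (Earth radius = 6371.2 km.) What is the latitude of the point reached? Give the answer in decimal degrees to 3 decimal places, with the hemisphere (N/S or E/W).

δ = d/R = 1303.3/6371.2 = 0.204561 rad
φ₂ = arcsin(sin φ₁ cos δ + cos φ₁ sin δ cos θ)
   = arcsin(-0.95284·0.97915 + 0.30346·0.20314·0.96945) = -60.83479°
λ₂ = λ₁ + atan2(sin θ sin δ cos φ₁, cos δ − sin φ₁ sin φ₂) = -38.20065°

60.835°S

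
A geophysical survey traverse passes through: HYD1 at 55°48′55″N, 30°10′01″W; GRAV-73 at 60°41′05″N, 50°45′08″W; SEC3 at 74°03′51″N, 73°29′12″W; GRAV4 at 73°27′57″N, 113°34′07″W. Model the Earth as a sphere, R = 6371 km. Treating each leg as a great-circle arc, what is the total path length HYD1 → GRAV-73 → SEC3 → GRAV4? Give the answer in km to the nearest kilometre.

HYD1: φ = +55.81528°, λ = -30.16694°
GRAV-73: φ = +60.68472°, λ = -50.75222°
SEC3: φ = +74.06417°, λ = -73.48667°
GRAV4: φ = +73.46583°, λ = -113.56861°
HYD1→GRAV-73: c = 0.206152 rad, d = 1313.40 km
GRAV-73→SEC3: c = 0.275039 rad, d = 1752.27 km
SEC3→GRAV4: c = 0.192165 rad, d = 1224.28 km
Total = 1313.40 + 1752.27 + 1224.28 = 4289.95 km

4290 km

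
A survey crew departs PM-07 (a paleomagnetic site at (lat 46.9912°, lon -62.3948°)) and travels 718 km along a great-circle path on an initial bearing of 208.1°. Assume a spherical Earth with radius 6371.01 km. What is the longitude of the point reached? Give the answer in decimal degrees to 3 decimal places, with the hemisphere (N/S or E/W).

66.433°W

δ = d/R = 718/6371.01 = 0.112698 rad
φ₂ = arcsin(sin φ₁ cos δ + cos φ₁ sin δ cos θ)
   = arcsin(0.73125·0.99366 + 0.68211·0.11246·-0.88213) = 41.21925°
λ₂ = λ₁ + atan2(sin θ sin δ cos φ₁, cos δ − sin φ₁ sin φ₂) = -66.43294°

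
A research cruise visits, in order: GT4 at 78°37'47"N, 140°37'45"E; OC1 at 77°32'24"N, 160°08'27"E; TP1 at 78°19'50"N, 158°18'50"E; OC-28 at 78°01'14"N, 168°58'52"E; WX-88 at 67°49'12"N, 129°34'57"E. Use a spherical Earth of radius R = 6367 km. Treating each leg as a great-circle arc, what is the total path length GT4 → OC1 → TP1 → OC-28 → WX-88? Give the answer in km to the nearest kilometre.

GT4: φ = +78.62972°, λ = +140.62917°
OC1: φ = +77.54000°, λ = +160.14083°
TP1: φ = +78.33056°, λ = +158.31389°
OC-28: φ = +78.02056°, λ = +168.98111°
WX-88: φ = +67.82000°, λ = +129.58250°
GT4→OC1: c = 0.072453 rad, d = 461.31 km
OC1→TP1: c = 0.015321 rad, d = 97.55 km
TP1→OC-28: c = 0.038477 rad, d = 244.98 km
OC-28→WX-88: c = 0.260012 rad, d = 1655.49 km
Total = 461.31 + 97.55 + 244.98 + 1655.49 = 2459.34 km

2459 km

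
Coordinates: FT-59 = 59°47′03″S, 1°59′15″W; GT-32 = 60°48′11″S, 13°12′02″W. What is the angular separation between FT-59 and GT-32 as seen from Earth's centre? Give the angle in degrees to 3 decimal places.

5.642°

FT-59: φ = -59.78417°, λ = -1.98750°
GT-32: φ = -60.80306°, λ = -13.20056°
Δφ = -1.0189°,  Δλ = -11.2131°
a = sin²(Δφ/2) + cos φ₁ cos φ₂ sin²(Δλ/2) = 0.002422
c = 2·arcsin(√a) = 0.098472 rad = 5.6420°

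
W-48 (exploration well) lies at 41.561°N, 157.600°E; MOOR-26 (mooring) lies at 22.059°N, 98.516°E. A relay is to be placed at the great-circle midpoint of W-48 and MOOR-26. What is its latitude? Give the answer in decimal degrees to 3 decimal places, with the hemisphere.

35.438°N

Bx = cos φ₂ cos Δλ = 0.476171,  By = cos φ₂ sin Δλ = -0.795120
φₘ = atan2(sin φ₁ + sin φ₂, √((cos φ₁ + Bx)² + By²)) = 35.43789°
λₘ = λ₁ + atan2(By, cos φ₁ + Bx) = 124.60094°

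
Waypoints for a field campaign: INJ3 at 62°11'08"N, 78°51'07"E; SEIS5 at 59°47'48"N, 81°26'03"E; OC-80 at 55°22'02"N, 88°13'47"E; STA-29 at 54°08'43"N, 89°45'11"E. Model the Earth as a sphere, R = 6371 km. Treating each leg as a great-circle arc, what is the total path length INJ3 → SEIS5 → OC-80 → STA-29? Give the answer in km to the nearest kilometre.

1104 km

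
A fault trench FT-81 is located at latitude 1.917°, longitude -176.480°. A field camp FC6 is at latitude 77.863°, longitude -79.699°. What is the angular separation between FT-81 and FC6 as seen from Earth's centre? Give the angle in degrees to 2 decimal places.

89.55°

Δφ = 75.9460°,  Δλ = 96.7810°
a = sin²(Δφ/2) + cos φ₁ cos φ₂ sin²(Δλ/2) = 0.496054
c = 2·arcsin(√a) = 1.562904 rad = 89.5478°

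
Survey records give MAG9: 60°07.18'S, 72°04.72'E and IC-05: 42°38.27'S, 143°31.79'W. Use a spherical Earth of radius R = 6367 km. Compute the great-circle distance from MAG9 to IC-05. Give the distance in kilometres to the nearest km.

8132 km

MAG9: φ = -60.11967°, λ = +72.07867°
IC-05: φ = -42.63783°, λ = -143.52983°
Δφ = 17.4818°,  Δλ = 144.3915°
a = sin²(Δφ/2) + cos φ₁ cos φ₂ sin²(Δλ/2) = 0.355323
c = 2·arcsin(√a) = 1.277244 rad = 73.1807°
d = R·c = 6367 × 1.277244 = 8132.2 km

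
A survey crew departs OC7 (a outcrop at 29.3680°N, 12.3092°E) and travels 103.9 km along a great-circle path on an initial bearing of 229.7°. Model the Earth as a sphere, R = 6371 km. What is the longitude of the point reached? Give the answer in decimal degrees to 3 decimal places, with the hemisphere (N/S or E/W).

11.496°E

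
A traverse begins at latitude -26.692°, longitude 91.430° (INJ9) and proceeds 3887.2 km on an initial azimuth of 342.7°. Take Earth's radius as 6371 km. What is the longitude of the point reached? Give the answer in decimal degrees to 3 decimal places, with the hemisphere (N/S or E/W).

81.547°E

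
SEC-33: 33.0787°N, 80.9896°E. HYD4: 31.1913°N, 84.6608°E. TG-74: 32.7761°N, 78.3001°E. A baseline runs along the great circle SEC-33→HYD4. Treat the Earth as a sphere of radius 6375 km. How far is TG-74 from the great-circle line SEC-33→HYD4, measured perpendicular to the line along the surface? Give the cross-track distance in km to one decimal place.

δ₁₃ = central angle SEC-33→TG-74 = 0.039751 rad  (haversine)
θ₁₃ = bearing SEC-33→TG-74 = 263.098°,  θ₁₂ = bearing SEC-33→HYD4 = 120.276°
dₓₜ = R·arcsin(sin δ₁₃ · sin(θ₁₃ − θ₁₂)) = 6375·arcsin(0.03974·sin(142.822°)) = 153.113 km
|dₓₜ| = 153.113 km

153.1 km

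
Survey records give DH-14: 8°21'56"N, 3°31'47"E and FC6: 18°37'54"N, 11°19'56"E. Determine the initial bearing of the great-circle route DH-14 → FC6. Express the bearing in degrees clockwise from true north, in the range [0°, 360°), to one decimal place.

35.6°

DH-14: φ = +8.36556°, λ = +3.52972°
FC6: φ = +18.63167°, λ = +11.33222°
Δλ = 7.8025°
y = sin Δλ · cos φ₂ = 0.128644
x = cos φ₁ sin φ₂ − sin φ₁ cos φ₂ cos Δλ = 0.179497
θ = atan2(y, x) = 35.6289° → 35.6289° (mod 360°)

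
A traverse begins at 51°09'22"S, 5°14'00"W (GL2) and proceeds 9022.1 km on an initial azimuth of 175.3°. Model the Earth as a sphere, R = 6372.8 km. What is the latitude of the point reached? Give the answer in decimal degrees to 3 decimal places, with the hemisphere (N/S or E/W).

GL2: φ = -51.15611°, λ = -5.23333°
δ = d/R = 9022.1/6372.8 = 1.415720 rad
φ₂ = arcsin(sin φ₁ cos δ + cos φ₁ sin δ cos θ)
   = arcsin(-0.77886·0.15446 + 0.62720·0.98800·-0.99664) = -47.55192°
λ₂ = λ₁ + atan2(sin θ sin δ cos φ₁, cos δ − sin φ₁ sin φ₂) = 167.87759°

47.552°S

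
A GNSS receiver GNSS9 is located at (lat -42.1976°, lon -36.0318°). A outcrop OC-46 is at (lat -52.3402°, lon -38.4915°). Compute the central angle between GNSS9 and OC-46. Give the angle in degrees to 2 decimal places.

Δφ = -10.1426°,  Δλ = -2.4597°
a = sin²(Δφ/2) + cos φ₁ cos φ₂ sin²(Δλ/2) = 0.008022
c = 2·arcsin(√a) = 0.179374 rad = 10.2774°

10.28°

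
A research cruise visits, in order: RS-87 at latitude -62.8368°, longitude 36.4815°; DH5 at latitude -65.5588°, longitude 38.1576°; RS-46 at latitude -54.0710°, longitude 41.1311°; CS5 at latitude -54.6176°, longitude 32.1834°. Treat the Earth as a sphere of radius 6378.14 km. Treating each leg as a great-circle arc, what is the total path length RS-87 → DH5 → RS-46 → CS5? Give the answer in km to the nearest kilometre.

RS-87→DH5: c = 0.049180 rad, d = 313.68 km
DH5→RS-46: c = 0.202135 rad, d = 1289.24 km
RS-46→CS5: c = 0.091467 rad, d = 583.39 km
Total = 313.68 + 1289.24 + 583.39 = 2186.31 km

2186 km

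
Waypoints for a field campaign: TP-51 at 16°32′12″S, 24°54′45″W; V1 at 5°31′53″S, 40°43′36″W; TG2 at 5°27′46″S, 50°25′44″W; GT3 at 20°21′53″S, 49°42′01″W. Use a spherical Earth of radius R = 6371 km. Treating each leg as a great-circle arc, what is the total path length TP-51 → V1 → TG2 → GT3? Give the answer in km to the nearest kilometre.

4846 km

TP-51: φ = -16.53667°, λ = -24.91250°
V1: φ = -5.53139°, λ = -40.72667°
TG2: φ = -5.46278°, λ = -50.42889°
GT3: φ = -20.36472°, λ = -49.70028°
TP-51→V1: c = 0.331686 rad, d = 2113.17 km
V1→TG2: c = 0.168559 rad, d = 1073.89 km
TG2→GT3: c = 0.260381 rad, d = 1658.89 km
Total = 2113.17 + 1073.89 + 1658.89 = 4845.95 km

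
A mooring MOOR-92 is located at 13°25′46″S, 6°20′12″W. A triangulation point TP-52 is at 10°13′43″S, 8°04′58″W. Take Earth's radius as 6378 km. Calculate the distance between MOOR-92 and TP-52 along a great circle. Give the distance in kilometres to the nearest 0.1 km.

403.9 km

MOOR-92: φ = -13.42944°, λ = -6.33667°
TP-52: φ = -10.22861°, λ = -8.08278°
Δφ = 3.2008°,  Δλ = -1.7461°
a = sin²(Δφ/2) + cos φ₁ cos φ₂ sin²(Δλ/2) = 0.001002
c = 2·arcsin(√a) = 0.063327 rad = 3.6284°
d = R·c = 6378 × 0.063327 = 403.9 km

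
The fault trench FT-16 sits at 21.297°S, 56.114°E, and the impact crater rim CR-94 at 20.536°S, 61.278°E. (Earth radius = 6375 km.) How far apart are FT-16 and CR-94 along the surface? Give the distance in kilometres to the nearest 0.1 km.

Δφ = 0.7610°,  Δλ = 5.1640°
a = sin²(Δφ/2) + cos φ₁ cos φ₂ sin²(Δλ/2) = 0.001815
c = 2·arcsin(√a) = 0.085226 rad = 4.8831°
d = R·c = 6375 × 0.085226 = 543.3 km

543.3 km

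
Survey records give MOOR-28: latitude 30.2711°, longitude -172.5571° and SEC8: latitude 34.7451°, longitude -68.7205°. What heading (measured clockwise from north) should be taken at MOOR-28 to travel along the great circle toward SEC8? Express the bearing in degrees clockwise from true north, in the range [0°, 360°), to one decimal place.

Δλ = 103.8366°
y = sin Δλ · cos φ₂ = 0.797851
x = cos φ₁ sin φ₂ − sin φ₁ cos φ₂ cos Δλ = 0.591277
θ = atan2(y, x) = 53.4584° → 53.4584° (mod 360°)

53.5°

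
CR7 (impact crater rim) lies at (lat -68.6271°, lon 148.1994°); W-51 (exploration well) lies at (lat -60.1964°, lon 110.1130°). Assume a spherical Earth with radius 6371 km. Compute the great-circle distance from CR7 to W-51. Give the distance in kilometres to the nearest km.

Δφ = 8.4307°,  Δλ = -38.0864°
a = sin²(Δφ/2) + cos φ₁ cos φ₂ sin²(Δλ/2) = 0.024687
c = 2·arcsin(√a) = 0.315547 rad = 18.0795°
d = R·c = 6371 × 0.315547 = 2010.3 km

2010 km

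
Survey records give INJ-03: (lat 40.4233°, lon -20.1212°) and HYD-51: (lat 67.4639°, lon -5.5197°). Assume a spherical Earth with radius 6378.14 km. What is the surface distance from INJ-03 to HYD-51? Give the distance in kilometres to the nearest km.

3140 km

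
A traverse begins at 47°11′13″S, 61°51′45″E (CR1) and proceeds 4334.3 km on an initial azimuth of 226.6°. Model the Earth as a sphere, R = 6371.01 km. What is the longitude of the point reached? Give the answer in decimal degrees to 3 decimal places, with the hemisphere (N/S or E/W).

3.330°W

CR1: φ = -47.18694°, λ = +61.86250°
δ = d/R = 4334.3/6371.01 = 0.680316 rad
φ₂ = arcsin(sin φ₁ cos δ + cos φ₁ sin δ cos θ)
   = arcsin(-0.73358·0.77737 + 0.67961·0.62904·-0.68709) = -59.76781°
λ₂ = λ₁ + atan2(sin θ sin δ cos φ₁, cos δ − sin φ₁ sin φ₂) = -3.33010°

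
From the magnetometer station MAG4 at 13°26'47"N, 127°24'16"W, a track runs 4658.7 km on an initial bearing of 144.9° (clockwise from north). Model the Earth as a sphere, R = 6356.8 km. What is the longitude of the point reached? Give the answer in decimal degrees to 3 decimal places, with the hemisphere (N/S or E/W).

MAG4: φ = +13.44639°, λ = -127.40444°
δ = d/R = 4658.7/6356.8 = 0.732869 rad
φ₂ = arcsin(sin φ₁ cos δ + cos φ₁ sin δ cos θ)
   = arcsin(0.23254·0.74326 + 0.97259·0.66900·-0.81815) = -21.06999°
λ₂ = λ₁ + atan2(sin θ sin δ cos φ₁, cos δ − sin φ₁ sin φ₂) = -103.05863°

103.059°W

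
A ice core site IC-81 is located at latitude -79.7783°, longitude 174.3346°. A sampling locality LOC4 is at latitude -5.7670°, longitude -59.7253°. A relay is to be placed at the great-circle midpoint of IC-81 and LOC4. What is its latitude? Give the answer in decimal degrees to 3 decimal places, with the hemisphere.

Bx = cos φ₂ cos Δλ = -0.583968,  By = cos φ₂ sin Δλ = 0.805533
φₘ = atan2(sin φ₁ + sin φ₂, √((cos φ₁ + Bx)² + By²)) = -50.24275°
λₘ = λ₁ + atan2(By, cos φ₁ + Bx) = -68.88768°

50.243°S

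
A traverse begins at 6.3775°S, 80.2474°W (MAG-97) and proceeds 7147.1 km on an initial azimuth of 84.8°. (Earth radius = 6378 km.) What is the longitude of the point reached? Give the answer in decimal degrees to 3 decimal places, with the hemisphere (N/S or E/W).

16.464°W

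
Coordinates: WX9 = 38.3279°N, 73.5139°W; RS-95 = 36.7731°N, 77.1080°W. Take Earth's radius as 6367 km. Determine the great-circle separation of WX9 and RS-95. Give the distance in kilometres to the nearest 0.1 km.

360.7 km

Δφ = -1.5548°,  Δλ = -3.5941°
a = sin²(Δφ/2) + cos φ₁ cos φ₂ sin²(Δλ/2) = 0.000802
c = 2·arcsin(√a) = 0.056648 rad = 3.2457°
d = R·c = 6367 × 0.056648 = 360.7 km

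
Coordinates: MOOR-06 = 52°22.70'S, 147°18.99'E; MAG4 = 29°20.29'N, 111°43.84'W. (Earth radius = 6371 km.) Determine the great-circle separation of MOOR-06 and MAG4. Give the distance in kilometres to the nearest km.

MOOR-06: φ = -52.37833°, λ = +147.31650°
MAG4: φ = +29.33817°, λ = -111.73067°
Δφ = 81.7165°,  Δλ = 100.9528°
a = sin²(Δφ/2) + cos φ₁ cos φ₂ sin²(Δλ/2) = 0.744594
c = 2·arcsin(√a) = 2.081956 rad = 119.2873°
d = R·c = 6371 × 2.081956 = 13264.1 km

13264 km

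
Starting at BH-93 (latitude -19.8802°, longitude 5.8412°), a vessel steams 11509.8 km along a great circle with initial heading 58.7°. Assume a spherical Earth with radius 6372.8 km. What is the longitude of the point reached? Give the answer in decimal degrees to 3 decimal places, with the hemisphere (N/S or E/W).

δ = d/R = 11509.8/6372.8 = 1.806082 rad
φ₂ = arcsin(sin φ₁ cos δ + cos φ₁ sin δ cos θ)
   = arcsin(-0.34005·-0.23312 + 0.94041·0.97245·0.51952) = 33.66745°
λ₂ = λ₁ + atan2(sin θ sin δ cos φ₁, cos δ − sin φ₁ sin φ₂) = 99.10825°

99.108°E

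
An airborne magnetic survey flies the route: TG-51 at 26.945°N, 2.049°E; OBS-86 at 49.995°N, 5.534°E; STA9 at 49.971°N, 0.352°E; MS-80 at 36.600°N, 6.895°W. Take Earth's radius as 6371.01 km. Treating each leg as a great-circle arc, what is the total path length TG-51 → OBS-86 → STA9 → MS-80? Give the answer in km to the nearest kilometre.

4547 km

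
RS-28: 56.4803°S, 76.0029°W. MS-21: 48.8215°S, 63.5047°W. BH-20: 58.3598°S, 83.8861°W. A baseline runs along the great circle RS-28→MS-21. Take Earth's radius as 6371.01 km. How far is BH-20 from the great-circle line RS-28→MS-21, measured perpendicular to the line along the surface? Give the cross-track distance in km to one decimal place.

δ₁₃ = central angle RS-28→BH-20 = 0.080962 rad  (haversine)
θ₁₃ = bearing RS-28→BH-20 = 242.829°,  θ₁₂ = bearing RS-28→MS-21 = 49.834°
dₓₜ = R·arcsin(sin δ₁₃ · sin(θ₁₃ − θ₁₂)) = 6371.01·arcsin(0.08087·sin(192.995°)) = -115.871 km
|dₓₜ| = 115.871 km

115.9 km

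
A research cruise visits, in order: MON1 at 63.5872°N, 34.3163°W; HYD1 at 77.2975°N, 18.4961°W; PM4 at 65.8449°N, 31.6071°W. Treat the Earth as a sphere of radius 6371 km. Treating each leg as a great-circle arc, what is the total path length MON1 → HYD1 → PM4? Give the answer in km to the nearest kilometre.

2968 km

MON1→HYD1: c = 0.254451 rad, d = 1621.11 km
HYD1→PM4: c = 0.211373 rad, d = 1346.66 km
Total = 1621.11 + 1346.66 = 2967.77 km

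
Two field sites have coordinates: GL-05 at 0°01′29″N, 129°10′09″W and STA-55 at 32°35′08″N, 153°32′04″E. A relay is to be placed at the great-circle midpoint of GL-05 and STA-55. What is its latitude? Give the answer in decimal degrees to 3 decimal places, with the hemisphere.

20.489°N

GL-05: φ = +0.02472°, λ = -129.16917°
STA-55: φ = +32.58556°, λ = +153.53444°
Bx = cos φ₂ cos Δλ = 0.185292,  By = cos φ₂ sin Δλ = -0.821962
φₘ = atan2(sin φ₁ + sin φ₂, √((cos φ₁ + Bx)² + By²)) = 20.48940°
λₘ = λ₁ + atan2(By, cos φ₁ + Bx) = -163.90925°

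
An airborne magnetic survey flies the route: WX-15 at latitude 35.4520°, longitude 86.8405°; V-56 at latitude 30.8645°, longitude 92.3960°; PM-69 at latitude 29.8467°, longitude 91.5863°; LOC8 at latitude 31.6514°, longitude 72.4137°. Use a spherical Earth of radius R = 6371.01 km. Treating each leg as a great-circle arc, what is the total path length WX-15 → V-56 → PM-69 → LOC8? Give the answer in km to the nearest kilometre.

WX-15→V-56: c = 0.113974 rad, d = 726.13 km
V-56→PM-69: c = 0.021547 rad, d = 137.27 km
PM-69→LOC8: c = 0.288926 rad, d = 1840.75 km
Total = 726.13 + 137.27 + 1840.75 = 2704.15 km

2704 km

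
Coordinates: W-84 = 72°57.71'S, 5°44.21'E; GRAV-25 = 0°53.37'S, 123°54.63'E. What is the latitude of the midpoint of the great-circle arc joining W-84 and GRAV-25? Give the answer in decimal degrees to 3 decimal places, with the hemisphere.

47.210°S

W-84: φ = -72.96183°, λ = +5.73683°
GRAV-25: φ = -0.88950°, λ = +123.91050°
Bx = cos φ₂ cos Δλ = -0.472089,  By = cos φ₂ sin Δλ = 0.881414
φₘ = atan2(sin φ₁ + sin φ₂, √((cos φ₁ + Bx)² + By²)) = -47.21017°
λₘ = λ₁ + atan2(By, cos φ₁ + Bx) = 107.22150°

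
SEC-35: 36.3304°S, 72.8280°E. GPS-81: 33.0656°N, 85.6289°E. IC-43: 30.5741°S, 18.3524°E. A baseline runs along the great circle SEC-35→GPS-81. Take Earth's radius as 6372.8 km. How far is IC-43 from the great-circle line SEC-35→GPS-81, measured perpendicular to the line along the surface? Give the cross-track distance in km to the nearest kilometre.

δ₁₃ = central angle SEC-35→IC-43 = 0.789263 rad  (haversine)
θ₁₃ = bearing SEC-35→IC-43 = 260.807°,  θ₁₂ = bearing SEC-35→GPS-81 = 11.366°
dₓₜ = R·arcsin(sin δ₁₃ · sin(θ₁₃ − θ₁₂)) = 6372.8·arcsin(0.70983·sin(249.441°)) = -4632.990 km
|dₓₜ| = 4632.990 km

4633 km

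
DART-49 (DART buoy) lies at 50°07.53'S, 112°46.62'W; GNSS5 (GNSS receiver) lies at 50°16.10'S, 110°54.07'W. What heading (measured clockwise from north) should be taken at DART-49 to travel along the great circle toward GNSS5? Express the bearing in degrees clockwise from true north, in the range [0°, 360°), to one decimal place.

97.5°

DART-49: φ = -50.12550°, λ = -112.77700°
GNSS5: φ = -50.26833°, λ = -110.90117°
Δλ = 1.8758°
y = sin Δλ · cos φ₂ = 0.020923
x = cos φ₁ sin φ₂ − sin φ₁ cos φ₂ cos Δλ = -0.002756
θ = atan2(y, x) = 97.5033° → 97.5033° (mod 360°)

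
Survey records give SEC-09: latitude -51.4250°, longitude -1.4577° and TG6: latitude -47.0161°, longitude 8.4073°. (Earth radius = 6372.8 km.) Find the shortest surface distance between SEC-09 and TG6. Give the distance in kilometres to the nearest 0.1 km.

Δφ = 4.4089°,  Δλ = 9.8650°
a = sin²(Δφ/2) + cos φ₁ cos φ₂ sin²(Δλ/2) = 0.004622
c = 2·arcsin(√a) = 0.136083 rad = 7.7970°
d = R·c = 6372.8 × 0.136083 = 867.2 km

867.2 km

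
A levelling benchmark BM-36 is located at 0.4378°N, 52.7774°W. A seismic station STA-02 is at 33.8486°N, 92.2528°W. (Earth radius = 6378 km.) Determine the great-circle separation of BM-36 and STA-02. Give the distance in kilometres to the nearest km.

5545 km

Δφ = 33.4108°,  Δλ = -39.4754°
a = sin²(Δφ/2) + cos φ₁ cos φ₂ sin²(Δλ/2) = 0.177346
c = 2·arcsin(√a) = 0.869370 rad = 49.8112°
d = R·c = 6378 × 0.869370 = 5544.8 km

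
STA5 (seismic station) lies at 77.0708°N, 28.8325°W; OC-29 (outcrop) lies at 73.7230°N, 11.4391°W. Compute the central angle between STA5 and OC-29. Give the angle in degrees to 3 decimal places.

Δφ = -3.3478°,  Δλ = 17.3934°
a = sin²(Δφ/2) + cos φ₁ cos φ₂ sin²(Δλ/2) = 0.002287
c = 2·arcsin(√a) = 0.095682 rad = 5.4822°

5.482°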